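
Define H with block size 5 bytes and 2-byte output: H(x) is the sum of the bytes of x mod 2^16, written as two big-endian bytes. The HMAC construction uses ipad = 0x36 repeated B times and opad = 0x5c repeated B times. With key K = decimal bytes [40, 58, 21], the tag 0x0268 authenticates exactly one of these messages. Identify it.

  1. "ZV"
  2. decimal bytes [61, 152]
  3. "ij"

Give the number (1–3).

3

Key decimal bytes [40, 58, 21] = 28 3a 15 is 3 bytes ≤ B = 5; zero-pad to 5 bytes: K' = 28 3a 15 00 00.
K' ⊕ ipad = 1e 0c 23 36 36; K' ⊕ opad = 74 66 49 5c 5c.
m1: inner = H(1e 0c 23 36 36 5a 56) = 01 69; tag = H(74 66 49 5c 5c 01 69) = 0245
m2: inner = H(1e 0c 23 36 36 3d 98) = 01 8e; tag = H(74 66 49 5c 5c 01 8e) = 026a
m3: inner = H(1e 0c 23 36 36 69 6a) = 01 8c; tag = H(74 66 49 5c 5c 01 8c) = 0268 ← matches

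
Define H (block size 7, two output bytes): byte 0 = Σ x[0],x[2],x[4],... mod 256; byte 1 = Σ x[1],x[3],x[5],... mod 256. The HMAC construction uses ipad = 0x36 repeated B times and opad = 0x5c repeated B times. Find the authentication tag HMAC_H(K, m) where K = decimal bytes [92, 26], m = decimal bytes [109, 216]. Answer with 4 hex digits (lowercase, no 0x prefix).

19e2

Key decimal bytes [92, 26] = 5c 1a is 2 bytes ≤ B = 7; zero-pad to 7 bytes: K' = 5c 1a 00 00 00 00 00.
K' ⊕ ipad = 6a 2c 36 36 36 36 36.  K' ⊕ opad = 00 46 5c 5c 5c 5c 5c.
Inner input = (K'⊕ipad) ∥ m = 6a 2c 36 36 36 36 36 ∥ 6d d8.
Inner hash: even-index sum = 484 mod 256 = 228; odd-index sum = 261 mod 256 = 5 → e4 05.
Outer input = (K'⊕opad) ∥ inner = 00 46 5c 5c 5c 5c 5c ∥ e4 05.
Outer hash (tag): even-index sum = 281 mod 256 = 25; odd-index sum = 482 mod 256 = 226 → 19 e2.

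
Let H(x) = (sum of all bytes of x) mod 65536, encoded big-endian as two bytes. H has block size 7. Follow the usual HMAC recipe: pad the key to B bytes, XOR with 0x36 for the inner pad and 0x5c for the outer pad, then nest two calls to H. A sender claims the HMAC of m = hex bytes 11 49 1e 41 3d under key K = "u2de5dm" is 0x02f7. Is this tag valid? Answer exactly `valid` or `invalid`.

Key "u2de5dm" = 75 32 64 65 35 64 6d is exactly B = 7 bytes: K' = 75 32 64 65 35 64 6d.
K' ⊕ ipad = 43 04 52 53 03 52 5b; K' ⊕ opad = 29 6e 38 39 69 38 31.
Inner hash: sum = 67+4+82+83+3+82+91+17+73+30+65+61 = 658 → 02 92.
Outer hash (recomputed tag): sum = 41+110+56+57+105+56+49+2+146 = 622 → 02 6e.
Recomputed tag = 026e; claimed = 02f7 → mismatch.

invalid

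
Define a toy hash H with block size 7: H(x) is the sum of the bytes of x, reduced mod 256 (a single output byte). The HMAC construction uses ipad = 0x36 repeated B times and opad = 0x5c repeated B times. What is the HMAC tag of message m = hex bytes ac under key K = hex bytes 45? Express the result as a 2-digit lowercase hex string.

a4

Key hex bytes 45 is 1 byte ≤ B = 7; zero-pad to 7 bytes: K' = 45 00 00 00 00 00 00.
K' ⊕ ipad = 73 36 36 36 36 36 36.  K' ⊕ opad = 19 5c 5c 5c 5c 5c 5c.
Inner input = (K'⊕ipad) ∥ m = 73 36 36 36 36 36 36 ∥ ac.
Inner hash: sum = 115+54+54+54+54+54+54+172 = 611; mod 256 = 99 → 63.
Outer input = (K'⊕opad) ∥ inner = 19 5c 5c 5c 5c 5c 5c ∥ 63.
Outer hash (tag): sum = 25+92+92+92+92+92+92+99 = 676; mod 256 = 164 → a4.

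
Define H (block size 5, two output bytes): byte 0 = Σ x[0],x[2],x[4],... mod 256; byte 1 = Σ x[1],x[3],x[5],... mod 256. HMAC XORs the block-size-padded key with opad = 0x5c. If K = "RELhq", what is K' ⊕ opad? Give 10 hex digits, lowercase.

0e1910342d

Key "RELhq" = 52 45 4c 68 71 is exactly B = 5 bytes: K' = 52 45 4c 68 71.
XOR each byte with 0x5c: 52⊕5c=0e, 45⊕5c=19, 4c⊕5c=10, 68⊕5c=34, 71⊕5c=2d.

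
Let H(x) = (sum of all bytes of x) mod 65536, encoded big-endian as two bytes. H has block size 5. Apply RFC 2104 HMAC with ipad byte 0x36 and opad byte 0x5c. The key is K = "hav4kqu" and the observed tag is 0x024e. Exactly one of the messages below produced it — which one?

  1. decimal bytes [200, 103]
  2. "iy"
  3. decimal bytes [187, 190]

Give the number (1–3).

Key "hav4kqu" = 68 61 76 34 6b 71 75 is 7 bytes > B = 5, so hash it first: H(key) = 02 c4, then zero-pad to 5 bytes: K' = 02 c4 00 00 00.
K' ⊕ ipad = 34 f2 36 36 36; K' ⊕ opad = 5e 98 5c 5c 5c.
m1: inner = H(34 f2 36 36 36 c8 67) = 02 f7; tag = H(5e 98 5c 5c 5c 02 f7) = 0303
m2: inner = H(34 f2 36 36 36 69 79) = 02 aa; tag = H(5e 98 5c 5c 5c 02 aa) = 02b6
m3: inner = H(34 f2 36 36 36 bb be) = 03 41; tag = H(5e 98 5c 5c 5c 03 41) = 024e ← matches

3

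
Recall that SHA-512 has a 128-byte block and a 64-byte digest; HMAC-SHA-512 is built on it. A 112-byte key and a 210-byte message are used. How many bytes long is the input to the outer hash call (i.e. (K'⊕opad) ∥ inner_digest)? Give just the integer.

192

Key is 112 ≤ 128 bytes, zero-padded: |K'| = 128.
Outer input = (K'⊕opad) ∥ H(inner) → 128 + 64 = 192 bytes.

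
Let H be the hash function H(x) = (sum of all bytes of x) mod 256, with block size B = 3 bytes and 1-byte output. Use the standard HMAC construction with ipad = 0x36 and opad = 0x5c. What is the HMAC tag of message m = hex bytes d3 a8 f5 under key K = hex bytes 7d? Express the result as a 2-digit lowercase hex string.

00

Key hex bytes 7d is 1 byte ≤ B = 3; zero-pad to 3 bytes: K' = 7d 00 00.
K' ⊕ ipad = 4b 36 36.  K' ⊕ opad = 21 5c 5c.
Inner input = (K'⊕ipad) ∥ m = 4b 36 36 ∥ d3 a8 f5.
Inner hash: sum = 75+54+54+211+168+245 = 807; mod 256 = 39 → 27.
Outer input = (K'⊕opad) ∥ inner = 21 5c 5c ∥ 27.
Outer hash (tag): sum = 33+92+92+39 = 256; mod 256 = 0 → 00.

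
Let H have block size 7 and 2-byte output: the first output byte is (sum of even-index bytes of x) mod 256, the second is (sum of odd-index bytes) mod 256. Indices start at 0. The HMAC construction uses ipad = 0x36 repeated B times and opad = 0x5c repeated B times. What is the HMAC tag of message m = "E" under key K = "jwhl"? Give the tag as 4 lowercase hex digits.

Key "jwhl" = 6a 77 68 6c is 4 bytes ≤ B = 7; zero-pad to 7 bytes: K' = 6a 77 68 6c 00 00 00.
K' ⊕ ipad = 5c 41 5e 5a 36 36 36.  K' ⊕ opad = 36 2b 34 30 5c 5c 5c.
Inner input = (K'⊕ipad) ∥ m = 5c 41 5e 5a 36 36 36 ∥ 45.
Inner hash: even-index sum = 294 mod 256 = 38; odd-index sum = 278 mod 256 = 22 → 26 16.
Outer input = (K'⊕opad) ∥ inner = 36 2b 34 30 5c 5c 5c ∥ 26 16.
Outer hash (tag): even-index sum = 312 mod 256 = 56; odd-index sum = 221 mod 256 = 221 → 38 dd.

38dd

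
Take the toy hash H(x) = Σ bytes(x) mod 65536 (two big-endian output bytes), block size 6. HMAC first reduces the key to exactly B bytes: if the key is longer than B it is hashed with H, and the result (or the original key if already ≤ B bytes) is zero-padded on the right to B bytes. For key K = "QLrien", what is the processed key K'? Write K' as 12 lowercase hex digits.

514c7269656e

Key "QLrien" = 51 4c 72 69 65 6e is exactly B = 6 bytes: K' = 51 4c 72 69 65 6e.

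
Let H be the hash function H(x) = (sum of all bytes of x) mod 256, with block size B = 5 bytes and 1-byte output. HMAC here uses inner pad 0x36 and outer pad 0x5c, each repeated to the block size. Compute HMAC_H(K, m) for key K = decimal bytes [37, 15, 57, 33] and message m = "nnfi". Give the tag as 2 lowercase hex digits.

Key decimal bytes [37, 15, 57, 33] = 25 0f 39 21 is 4 bytes ≤ B = 5; zero-pad to 5 bytes: K' = 25 0f 39 21 00.
K' ⊕ ipad = 13 39 0f 17 36.  K' ⊕ opad = 79 53 65 7d 5c.
Inner input = (K'⊕ipad) ∥ m = 13 39 0f 17 36 ∥ 6e 6e 66 69.
Inner hash: sum = 19+57+15+23+54+110+110+102+105 = 595; mod 256 = 83 → 53.
Outer input = (K'⊕opad) ∥ inner = 79 53 65 7d 5c ∥ 53.
Outer hash (tag): sum = 121+83+101+125+92+83 = 605; mod 256 = 93 → 5d.

5d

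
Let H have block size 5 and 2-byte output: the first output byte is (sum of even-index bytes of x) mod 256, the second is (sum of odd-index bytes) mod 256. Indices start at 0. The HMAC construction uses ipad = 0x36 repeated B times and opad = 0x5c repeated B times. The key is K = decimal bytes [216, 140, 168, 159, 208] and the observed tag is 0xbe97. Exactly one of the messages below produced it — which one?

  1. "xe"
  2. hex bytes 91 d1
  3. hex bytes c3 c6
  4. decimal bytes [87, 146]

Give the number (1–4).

Key decimal bytes [216, 140, 168, 159, 208] = d8 8c a8 9f d0 is exactly B = 5 bytes: K' = d8 8c a8 9f d0.
K' ⊕ ipad = ee ba 9e a9 e6; K' ⊕ opad = 84 d0 f4 c3 8c.
m1: inner = H(ee ba 9e a9 e6 78 65) = d7 db; tag = H(84 d0 f4 c3 8c d7 db) = df6a
m2: inner = H(ee ba 9e a9 e6 91 d1) = 43 f4; tag = H(84 d0 f4 c3 8c 43 f4) = f8d6
m3: inner = H(ee ba 9e a9 e6 c3 c6) = 38 26; tag = H(84 d0 f4 c3 8c 38 26) = 2acb
m4: inner = H(ee ba 9e a9 e6 57 92) = 04 ba; tag = H(84 d0 f4 c3 8c 04 ba) = be97 ← matches

4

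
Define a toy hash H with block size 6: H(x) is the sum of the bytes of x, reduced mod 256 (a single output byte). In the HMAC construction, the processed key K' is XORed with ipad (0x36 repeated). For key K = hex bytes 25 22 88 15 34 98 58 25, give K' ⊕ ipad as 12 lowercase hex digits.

Key hex bytes 25 22 88 15 34 98 58 25 is 8 bytes > B = 6, so hash it first: H(key) = 2d, then zero-pad to 6 bytes: K' = 2d 00 00 00 00 00.
XOR each byte with 0x36: 2d⊕36=1b, 00⊕36=36, 00⊕36=36, 00⊕36=36, 00⊕36=36, 00⊕36=36.

1b3636363636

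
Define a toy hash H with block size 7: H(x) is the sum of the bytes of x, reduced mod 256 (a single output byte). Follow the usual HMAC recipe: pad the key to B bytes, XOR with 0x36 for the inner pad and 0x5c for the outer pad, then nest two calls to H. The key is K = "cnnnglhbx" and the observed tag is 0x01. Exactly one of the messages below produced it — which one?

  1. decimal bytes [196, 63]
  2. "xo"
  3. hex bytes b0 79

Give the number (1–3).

Key "cnnnglhbx" = 63 6e 6e 6e 67 6c 68 62 78 is 9 bytes > B = 7, so hash it first: H(key) = c2, then zero-pad to 7 bytes: K' = c2 00 00 00 00 00 00.
K' ⊕ ipad = f4 36 36 36 36 36 36; K' ⊕ opad = 9e 5c 5c 5c 5c 5c 5c.
m1: inner = H(f4 36 36 36 36 36 36 c4 3f) = 3b; tag = H(9e 5c 5c 5c 5c 5c 5c 3b) = 01 ← matches
m2: inner = H(f4 36 36 36 36 36 36 78 6f) = 1f; tag = H(9e 5c 5c 5c 5c 5c 5c 1f) = e5
m3: inner = H(f4 36 36 36 36 36 36 b0 79) = 61; tag = H(9e 5c 5c 5c 5c 5c 5c 61) = 27

1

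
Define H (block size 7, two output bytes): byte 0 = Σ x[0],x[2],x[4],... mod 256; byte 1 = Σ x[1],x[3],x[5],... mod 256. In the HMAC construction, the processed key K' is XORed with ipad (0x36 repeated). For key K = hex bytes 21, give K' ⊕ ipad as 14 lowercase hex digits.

17363636363636

Key hex bytes 21 is 1 byte ≤ B = 7; zero-pad to 7 bytes: K' = 21 00 00 00 00 00 00.
XOR each byte with 0x36: 21⊕36=17, 00⊕36=36, 00⊕36=36, 00⊕36=36, 00⊕36=36, 00⊕36=36, 00⊕36=36.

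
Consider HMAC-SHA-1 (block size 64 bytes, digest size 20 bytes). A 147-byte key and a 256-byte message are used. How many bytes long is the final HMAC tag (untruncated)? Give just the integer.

20

The tag is one SHA-1 digest: 20 bytes.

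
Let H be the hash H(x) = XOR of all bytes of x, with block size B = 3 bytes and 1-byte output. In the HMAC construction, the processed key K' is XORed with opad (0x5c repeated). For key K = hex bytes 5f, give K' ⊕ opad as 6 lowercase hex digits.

Key hex bytes 5f is 1 byte ≤ B = 3; zero-pad to 3 bytes: K' = 5f 00 00.
XOR each byte with 0x5c: 5f⊕5c=03, 00⊕5c=5c, 00⊕5c=5c.

035c5c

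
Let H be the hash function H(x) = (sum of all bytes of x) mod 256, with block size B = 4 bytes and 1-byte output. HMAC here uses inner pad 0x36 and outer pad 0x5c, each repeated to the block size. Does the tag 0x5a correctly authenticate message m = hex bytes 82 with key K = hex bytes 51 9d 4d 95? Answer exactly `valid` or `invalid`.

Key hex bytes 51 9d 4d 95 is exactly B = 4 bytes: K' = 51 9d 4d 95.
K' ⊕ ipad = 67 ab 7b a3; K' ⊕ opad = 0d c1 11 c9.
Inner hash: sum = 103+171+123+163+130 = 690; mod 256 = 178 → b2.
Outer hash (recomputed tag): sum = 13+193+17+201+178 = 602; mod 256 = 90 → 5a.
Recomputed tag = 5a; claimed = 5a → match.

valid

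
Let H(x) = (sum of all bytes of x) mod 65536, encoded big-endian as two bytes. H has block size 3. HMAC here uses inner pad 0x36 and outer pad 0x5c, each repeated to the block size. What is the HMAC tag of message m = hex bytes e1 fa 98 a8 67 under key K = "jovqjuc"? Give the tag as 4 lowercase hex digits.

Key "jovqjuc" = 6a 6f 76 71 6a 75 63 is 7 bytes > B = 3, so hash it first: H(key) = 03 02, then zero-pad to 3 bytes: K' = 03 02 00.
K' ⊕ ipad = 35 34 36.  K' ⊕ opad = 5f 5e 5c.
Inner input = (K'⊕ipad) ∥ m = 35 34 36 ∥ e1 fa 98 a8 67.
Inner hash: sum = 53+52+54+225+250+152+168+103 = 1057 → 04 21.
Outer input = (K'⊕opad) ∥ inner = 5f 5e 5c ∥ 04 21.
Outer hash (tag): sum = 95+94+92+4+33 = 318 → 01 3e.

013e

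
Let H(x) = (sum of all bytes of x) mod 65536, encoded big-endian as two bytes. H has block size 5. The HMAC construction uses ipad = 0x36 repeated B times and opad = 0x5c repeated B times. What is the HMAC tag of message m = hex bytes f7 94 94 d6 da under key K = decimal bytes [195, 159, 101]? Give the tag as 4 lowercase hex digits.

Key decimal bytes [195, 159, 101] = c3 9f 65 is 3 bytes ≤ B = 5; zero-pad to 5 bytes: K' = c3 9f 65 00 00.
K' ⊕ ipad = f5 a9 53 36 36.  K' ⊕ opad = 9f c3 39 5c 5c.
Inner input = (K'⊕ipad) ∥ m = f5 a9 53 36 36 ∥ f7 94 94 d6 da.
Inner hash: sum = 245+169+83+54+54+247+148+148+214+218 = 1580 → 06 2c.
Outer input = (K'⊕opad) ∥ inner = 9f c3 39 5c 5c ∥ 06 2c.
Outer hash (tag): sum = 159+195+57+92+92+6+44 = 645 → 02 85.

0285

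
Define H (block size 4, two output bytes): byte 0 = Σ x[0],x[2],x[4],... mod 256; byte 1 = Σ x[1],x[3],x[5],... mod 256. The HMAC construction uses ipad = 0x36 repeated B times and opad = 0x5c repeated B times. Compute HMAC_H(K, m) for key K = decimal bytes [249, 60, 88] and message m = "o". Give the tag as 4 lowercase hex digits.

Key decimal bytes [249, 60, 88] = f9 3c 58 is 3 bytes ≤ B = 4; zero-pad to 4 bytes: K' = f9 3c 58 00.
K' ⊕ ipad = cf 0a 6e 36.  K' ⊕ opad = a5 60 04 5c.
Inner input = (K'⊕ipad) ∥ m = cf 0a 6e 36 ∥ 6f.
Inner hash: even-index sum = 428 mod 256 = 172; odd-index sum = 64 mod 256 = 64 → ac 40.
Outer input = (K'⊕opad) ∥ inner = a5 60 04 5c ∥ ac 40.
Outer hash (tag): even-index sum = 341 mod 256 = 85; odd-index sum = 252 mod 256 = 252 → 55 fc.

55fc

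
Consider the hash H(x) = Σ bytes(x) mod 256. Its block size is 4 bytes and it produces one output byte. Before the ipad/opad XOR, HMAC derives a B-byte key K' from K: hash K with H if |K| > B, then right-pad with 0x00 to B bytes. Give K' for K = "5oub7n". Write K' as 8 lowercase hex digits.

|K| = 6 > B = 4, so first hash the key.
H(K): sum = 53+111+117+98+55+110 = 544; mod 256 = 32 → 20.
Zero-pad H(K) = 20 to 4 bytes: K' = 20 00 00 00.

20000000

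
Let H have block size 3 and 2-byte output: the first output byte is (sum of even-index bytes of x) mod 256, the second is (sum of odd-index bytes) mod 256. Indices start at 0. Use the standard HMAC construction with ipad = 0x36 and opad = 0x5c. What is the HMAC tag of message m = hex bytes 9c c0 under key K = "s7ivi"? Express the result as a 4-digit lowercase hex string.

ac5a

Key "s7ivi" = 73 37 69 76 69 is 5 bytes > B = 3, so hash it first: H(key) = 45 ad, then zero-pad to 3 bytes: K' = 45 ad 00.
K' ⊕ ipad = 73 9b 36.  K' ⊕ opad = 19 f1 5c.
Inner input = (K'⊕ipad) ∥ m = 73 9b 36 ∥ 9c c0.
Inner hash: even-index sum = 361 mod 256 = 105; odd-index sum = 311 mod 256 = 55 → 69 37.
Outer input = (K'⊕opad) ∥ inner = 19 f1 5c ∥ 69 37.
Outer hash (tag): even-index sum = 172 mod 256 = 172; odd-index sum = 346 mod 256 = 90 → ac 5a.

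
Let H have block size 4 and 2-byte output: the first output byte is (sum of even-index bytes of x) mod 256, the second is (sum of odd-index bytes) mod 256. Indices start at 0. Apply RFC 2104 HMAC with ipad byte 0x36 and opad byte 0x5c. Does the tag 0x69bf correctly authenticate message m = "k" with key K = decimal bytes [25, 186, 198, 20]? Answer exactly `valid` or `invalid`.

invalid

Key decimal bytes [25, 186, 198, 20] = 19 ba c6 14 is exactly B = 4 bytes: K' = 19 ba c6 14.
K' ⊕ ipad = 2f 8c f0 22; K' ⊕ opad = 45 e6 9a 48.
Inner hash: even-index sum = 394 mod 256 = 138; odd-index sum = 174 mod 256 = 174 → 8a ae.
Outer hash (recomputed tag): even-index sum = 361 mod 256 = 105; odd-index sum = 476 mod 256 = 220 → 69 dc.
Recomputed tag = 69dc; claimed = 69bf → mismatch.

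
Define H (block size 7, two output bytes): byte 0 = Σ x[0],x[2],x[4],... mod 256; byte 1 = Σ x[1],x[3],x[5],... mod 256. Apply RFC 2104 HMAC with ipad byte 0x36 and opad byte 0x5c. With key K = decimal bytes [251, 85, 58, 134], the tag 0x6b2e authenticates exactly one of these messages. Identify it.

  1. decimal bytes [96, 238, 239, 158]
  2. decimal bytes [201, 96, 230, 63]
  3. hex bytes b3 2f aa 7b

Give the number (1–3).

Key decimal bytes [251, 85, 58, 134] = fb 55 3a 86 is 4 bytes ≤ B = 7; zero-pad to 7 bytes: K' = fb 55 3a 86 00 00 00.
K' ⊕ ipad = cd 63 0c b0 36 36 36; K' ⊕ opad = a7 09 66 da 5c 5c 5c.
m1: inner = H(cd 63 0c b0 36 36 36 60 ee ef 9e) = d1 98; tag = H(a7 09 66 da 5c 5c 5c d1 98) = 5d10
m2: inner = H(cd 63 0c b0 36 36 36 c9 60 e6 3f) = e4 f8; tag = H(a7 09 66 da 5c 5c 5c e4 f8) = bd23
m3: inner = H(cd 63 0c b0 36 36 36 b3 2f aa 7b) = ef a6; tag = H(a7 09 66 da 5c 5c 5c ef a6) = 6b2e ← matches

3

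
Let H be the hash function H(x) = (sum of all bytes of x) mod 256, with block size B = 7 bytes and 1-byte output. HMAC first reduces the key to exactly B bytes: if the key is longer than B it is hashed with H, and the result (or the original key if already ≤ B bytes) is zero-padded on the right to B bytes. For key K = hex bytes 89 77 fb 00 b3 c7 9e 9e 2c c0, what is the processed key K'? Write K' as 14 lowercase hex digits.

|K| = 10 > B = 7, so first hash the key.
H(K): sum = 137+119+251+0+179+199+158+158+44+192 = 1437; mod 256 = 157 → 9d.
Zero-pad H(K) = 9d to 7 bytes: K' = 9d 00 00 00 00 00 00.

9d000000000000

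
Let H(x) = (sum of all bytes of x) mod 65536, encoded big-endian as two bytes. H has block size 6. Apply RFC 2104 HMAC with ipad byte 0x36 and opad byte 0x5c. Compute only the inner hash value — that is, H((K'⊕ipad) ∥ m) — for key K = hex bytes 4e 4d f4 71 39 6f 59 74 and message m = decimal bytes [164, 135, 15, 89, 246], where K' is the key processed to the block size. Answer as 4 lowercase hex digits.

03d9

Key hex bytes 4e 4d f4 71 39 6f 59 74 is 8 bytes > B = 6, so hash it first: H(key) = 03 75, then zero-pad to 6 bytes: K' = 03 75 00 00 00 00.
K' ⊕ ipad = 35 43 36 36 36 36.
Inner input = 35 43 36 36 36 36 ∥ a4 87 0f 59 f6.
Inner hash: sum = 53+67+54+54+54+54+164+135+15+89+246 = 985 → 03 d9.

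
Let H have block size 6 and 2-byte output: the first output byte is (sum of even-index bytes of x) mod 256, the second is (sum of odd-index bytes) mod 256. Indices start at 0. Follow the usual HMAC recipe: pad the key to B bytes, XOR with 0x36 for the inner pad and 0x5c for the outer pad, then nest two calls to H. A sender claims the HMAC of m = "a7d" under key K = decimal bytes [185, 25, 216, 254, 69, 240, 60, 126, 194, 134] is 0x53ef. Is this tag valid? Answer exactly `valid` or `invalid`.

Key decimal bytes [185, 25, 216, 254, 69, 240, 60, 126, 194, 134] = b9 19 d8 fe 45 f0 3c 7e c2 86 is 10 bytes > B = 6, so hash it first: H(key) = d4 0b, then zero-pad to 6 bytes: K' = d4 0b 00 00 00 00.
K' ⊕ ipad = e2 3d 36 36 36 36; K' ⊕ opad = 88 57 5c 5c 5c 5c.
Inner hash: even-index sum = 531 mod 256 = 19; odd-index sum = 224 mod 256 = 224 → 13 e0.
Outer hash (recomputed tag): even-index sum = 339 mod 256 = 83; odd-index sum = 495 mod 256 = 239 → 53 ef.
Recomputed tag = 53ef; claimed = 53ef → match.

valid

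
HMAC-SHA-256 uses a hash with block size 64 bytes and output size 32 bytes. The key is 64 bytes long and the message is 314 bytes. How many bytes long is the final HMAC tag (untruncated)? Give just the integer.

32

The tag is one SHA-256 digest: 32 bytes.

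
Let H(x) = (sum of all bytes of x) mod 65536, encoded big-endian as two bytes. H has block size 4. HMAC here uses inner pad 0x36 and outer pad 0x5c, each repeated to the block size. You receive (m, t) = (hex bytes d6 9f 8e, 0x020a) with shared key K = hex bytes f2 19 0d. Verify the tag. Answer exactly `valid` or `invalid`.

valid

Key hex bytes f2 19 0d is 3 bytes ≤ B = 4; zero-pad to 4 bytes: K' = f2 19 0d 00.
K' ⊕ ipad = c4 2f 3b 36; K' ⊕ opad = ae 45 51 5c.
Inner hash: sum = 196+47+59+54+214+159+142 = 871 → 03 67.
Outer hash (recomputed tag): sum = 174+69+81+92+3+103 = 522 → 02 0a.
Recomputed tag = 020a; claimed = 020a → match.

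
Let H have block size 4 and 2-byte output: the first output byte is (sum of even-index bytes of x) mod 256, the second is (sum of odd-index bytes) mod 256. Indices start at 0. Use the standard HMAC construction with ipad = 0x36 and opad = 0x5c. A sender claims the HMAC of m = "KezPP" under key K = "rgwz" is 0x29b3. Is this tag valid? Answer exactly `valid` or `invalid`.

Key "rgwz" = 72 67 77 7a is exactly B = 4 bytes: K' = 72 67 77 7a.
K' ⊕ ipad = 44 51 41 4c; K' ⊕ opad = 2e 3b 2b 26.
Inner hash: even-index sum = 410 mod 256 = 154; odd-index sum = 338 mod 256 = 82 → 9a 52.
Outer hash (recomputed tag): even-index sum = 243 mod 256 = 243; odd-index sum = 179 mod 256 = 179 → f3 b3.
Recomputed tag = f3b3; claimed = 29b3 → mismatch.

invalid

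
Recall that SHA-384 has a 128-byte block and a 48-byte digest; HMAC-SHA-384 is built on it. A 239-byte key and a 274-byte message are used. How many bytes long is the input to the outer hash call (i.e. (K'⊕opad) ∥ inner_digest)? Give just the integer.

Key is 239 > 128 bytes, so it is hashed to 48 bytes then zero-padded to 128: |K'| = 128.
Outer input = (K'⊕opad) ∥ H(inner) → 128 + 48 = 176 bytes.

176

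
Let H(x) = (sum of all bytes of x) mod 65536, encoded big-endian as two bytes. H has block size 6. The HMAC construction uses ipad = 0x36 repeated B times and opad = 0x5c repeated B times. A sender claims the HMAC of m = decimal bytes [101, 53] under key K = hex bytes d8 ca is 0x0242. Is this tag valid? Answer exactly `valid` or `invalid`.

Key hex bytes d8 ca is 2 bytes ≤ B = 6; zero-pad to 6 bytes: K' = d8 ca 00 00 00 00.
K' ⊕ ipad = ee fc 36 36 36 36; K' ⊕ opad = 84 96 5c 5c 5c 5c.
Inner hash: sum = 238+252+54+54+54+54+101+53 = 860 → 03 5c.
Outer hash (recomputed tag): sum = 132+150+92+92+92+92+3+92 = 745 → 02 e9.
Recomputed tag = 02e9; claimed = 0242 → mismatch.

invalid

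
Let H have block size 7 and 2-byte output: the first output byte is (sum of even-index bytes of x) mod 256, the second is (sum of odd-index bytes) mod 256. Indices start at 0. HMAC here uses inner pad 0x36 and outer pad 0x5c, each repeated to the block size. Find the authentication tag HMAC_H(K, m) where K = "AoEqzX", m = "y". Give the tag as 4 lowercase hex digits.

3fd0

Key "AoEqzX" = 41 6f 45 71 7a 58 is 6 bytes ≤ B = 7; zero-pad to 7 bytes: K' = 41 6f 45 71 7a 58 00.
K' ⊕ ipad = 77 59 73 47 4c 6e 36.  K' ⊕ opad = 1d 33 19 2d 26 04 5c.
Inner input = (K'⊕ipad) ∥ m = 77 59 73 47 4c 6e 36 ∥ 79.
Inner hash: even-index sum = 364 mod 256 = 108; odd-index sum = 391 mod 256 = 135 → 6c 87.
Outer input = (K'⊕opad) ∥ inner = 1d 33 19 2d 26 04 5c ∥ 6c 87.
Outer hash (tag): even-index sum = 319 mod 256 = 63; odd-index sum = 208 mod 256 = 208 → 3f d0.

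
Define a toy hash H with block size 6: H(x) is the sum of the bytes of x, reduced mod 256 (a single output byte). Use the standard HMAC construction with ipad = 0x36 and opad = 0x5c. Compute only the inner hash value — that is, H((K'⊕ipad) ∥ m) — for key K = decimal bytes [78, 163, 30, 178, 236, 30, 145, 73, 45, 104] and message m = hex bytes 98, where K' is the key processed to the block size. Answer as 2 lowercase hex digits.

Key decimal bytes [78, 163, 30, 178, 236, 30, 145, 73, 45, 104] = 4e a3 1e b2 ec 1e 91 49 2d 68 is 10 bytes > B = 6, so hash it first: H(key) = 3a, then zero-pad to 6 bytes: K' = 3a 00 00 00 00 00.
K' ⊕ ipad = 0c 36 36 36 36 36.
Inner input = 0c 36 36 36 36 36 ∥ 98.
Inner hash: sum = 12+54+54+54+54+54+152 = 434; mod 256 = 178 → b2.

b2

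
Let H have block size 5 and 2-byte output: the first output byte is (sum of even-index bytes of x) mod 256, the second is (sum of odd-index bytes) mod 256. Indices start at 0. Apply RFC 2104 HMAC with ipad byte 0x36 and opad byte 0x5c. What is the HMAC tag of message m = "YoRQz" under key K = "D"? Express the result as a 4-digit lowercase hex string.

Key "D" = 44 is 1 byte ≤ B = 5; zero-pad to 5 bytes: K' = 44 00 00 00 00.
K' ⊕ ipad = 72 36 36 36 36.  K' ⊕ opad = 18 5c 5c 5c 5c.
Inner input = (K'⊕ipad) ∥ m = 72 36 36 36 36 ∥ 59 6f 52 51 7a.
Inner hash: even-index sum = 414 mod 256 = 158; odd-index sum = 401 mod 256 = 145 → 9e 91.
Outer input = (K'⊕opad) ∥ inner = 18 5c 5c 5c 5c ∥ 9e 91.
Outer hash (tag): even-index sum = 353 mod 256 = 97; odd-index sum = 342 mod 256 = 86 → 61 56.

6156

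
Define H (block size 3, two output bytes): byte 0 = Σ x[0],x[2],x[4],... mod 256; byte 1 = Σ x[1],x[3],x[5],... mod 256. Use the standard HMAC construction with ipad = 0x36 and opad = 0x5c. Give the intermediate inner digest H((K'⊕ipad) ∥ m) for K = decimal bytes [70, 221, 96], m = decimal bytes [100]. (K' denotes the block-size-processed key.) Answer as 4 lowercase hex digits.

Key decimal bytes [70, 221, 96] = 46 dd 60 is exactly B = 3 bytes: K' = 46 dd 60.
K' ⊕ ipad = 70 eb 56.
Inner input = 70 eb 56 ∥ 64.
Inner hash: even-index sum = 198 mod 256 = 198; odd-index sum = 335 mod 256 = 79 → c6 4f.

c64f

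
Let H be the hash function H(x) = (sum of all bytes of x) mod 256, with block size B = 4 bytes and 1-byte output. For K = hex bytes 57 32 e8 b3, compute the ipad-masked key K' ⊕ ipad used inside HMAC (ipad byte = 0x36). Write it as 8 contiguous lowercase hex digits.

6104de85

Key hex bytes 57 32 e8 b3 is exactly B = 4 bytes: K' = 57 32 e8 b3.
XOR each byte with 0x36: 57⊕36=61, 32⊕36=04, e8⊕36=de, b3⊕36=85.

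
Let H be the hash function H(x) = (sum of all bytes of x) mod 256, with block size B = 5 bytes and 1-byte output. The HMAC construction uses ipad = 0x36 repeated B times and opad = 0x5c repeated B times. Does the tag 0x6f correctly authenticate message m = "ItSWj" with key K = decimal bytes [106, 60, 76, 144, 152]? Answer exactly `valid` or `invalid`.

Key decimal bytes [106, 60, 76, 144, 152] = 6a 3c 4c 90 98 is exactly B = 5 bytes: K' = 6a 3c 4c 90 98.
K' ⊕ ipad = 5c 0a 7a a6 ae; K' ⊕ opad = 36 60 10 cc c4.
Inner hash: sum = 92+10+122+166+174+73+116+83+87+106 = 1029; mod 256 = 5 → 05.
Outer hash (recomputed tag): sum = 54+96+16+204+196+5 = 571; mod 256 = 59 → 3b.
Recomputed tag = 3b; claimed = 6f → mismatch.

invalid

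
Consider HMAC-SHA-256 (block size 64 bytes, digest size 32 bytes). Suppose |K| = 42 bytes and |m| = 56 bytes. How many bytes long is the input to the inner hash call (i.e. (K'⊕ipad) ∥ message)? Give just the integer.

120

Key is 42 ≤ 64 bytes, zero-padded: |K'| = 64.
Inner input = (K'⊕ipad) ∥ m → 64 + 56 = 120 bytes.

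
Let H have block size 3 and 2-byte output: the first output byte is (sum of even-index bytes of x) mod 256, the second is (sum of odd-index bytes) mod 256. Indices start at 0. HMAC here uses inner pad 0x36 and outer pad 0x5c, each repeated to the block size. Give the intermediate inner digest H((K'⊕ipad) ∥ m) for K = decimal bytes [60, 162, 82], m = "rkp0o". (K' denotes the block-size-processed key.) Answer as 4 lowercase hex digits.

Key decimal bytes [60, 162, 82] = 3c a2 52 is exactly B = 3 bytes: K' = 3c a2 52.
K' ⊕ ipad = 0a 94 64.
Inner input = 0a 94 64 ∥ 72 6b 70 30 6f.
Inner hash: even-index sum = 265 mod 256 = 9; odd-index sum = 485 mod 256 = 229 → 09 e5.

09e5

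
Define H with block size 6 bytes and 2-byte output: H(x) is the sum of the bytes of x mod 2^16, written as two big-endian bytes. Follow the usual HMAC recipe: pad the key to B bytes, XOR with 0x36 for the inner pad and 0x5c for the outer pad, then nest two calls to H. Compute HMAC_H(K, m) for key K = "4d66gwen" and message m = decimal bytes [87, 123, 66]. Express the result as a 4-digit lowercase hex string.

Key "4d66gwen" = 34 64 36 36 67 77 65 6e is 8 bytes > B = 6, so hash it first: H(key) = 02 b5, then zero-pad to 6 bytes: K' = 02 b5 00 00 00 00.
K' ⊕ ipad = 34 83 36 36 36 36.  K' ⊕ opad = 5e e9 5c 5c 5c 5c.
Inner input = (K'⊕ipad) ∥ m = 34 83 36 36 36 36 ∥ 57 7b 42.
Inner hash: sum = 52+131+54+54+54+54+87+123+66 = 675 → 02 a3.
Outer input = (K'⊕opad) ∥ inner = 5e e9 5c 5c 5c 5c ∥ 02 a3.
Outer hash (tag): sum = 94+233+92+92+92+92+2+163 = 860 → 03 5c.

035c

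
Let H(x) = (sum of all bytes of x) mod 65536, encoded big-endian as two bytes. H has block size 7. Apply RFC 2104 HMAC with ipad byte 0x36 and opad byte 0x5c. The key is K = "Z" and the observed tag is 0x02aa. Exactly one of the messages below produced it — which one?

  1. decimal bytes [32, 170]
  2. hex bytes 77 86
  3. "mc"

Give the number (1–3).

1

Key "Z" = 5a is 1 byte ≤ B = 7; zero-pad to 7 bytes: K' = 5a 00 00 00 00 00 00.
K' ⊕ ipad = 6c 36 36 36 36 36 36; K' ⊕ opad = 06 5c 5c 5c 5c 5c 5c.
m1: inner = H(6c 36 36 36 36 36 36 20 aa) = 02 7a; tag = H(06 5c 5c 5c 5c 5c 5c 02 7a) = 02aa ← matches
m2: inner = H(6c 36 36 36 36 36 36 77 86) = 02 ad; tag = H(06 5c 5c 5c 5c 5c 5c 02 ad) = 02dd
m3: inner = H(6c 36 36 36 36 36 36 6d 63) = 02 80; tag = H(06 5c 5c 5c 5c 5c 5c 02 80) = 02b0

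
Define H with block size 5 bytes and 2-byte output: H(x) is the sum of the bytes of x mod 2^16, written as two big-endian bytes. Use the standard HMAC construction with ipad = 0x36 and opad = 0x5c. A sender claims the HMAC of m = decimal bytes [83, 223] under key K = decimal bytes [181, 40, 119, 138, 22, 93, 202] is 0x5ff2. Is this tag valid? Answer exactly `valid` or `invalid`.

invalid

Key decimal bytes [181, 40, 119, 138, 22, 93, 202] = b5 28 77 8a 16 5d ca is 7 bytes > B = 5, so hash it first: H(key) = 03 1b, then zero-pad to 5 bytes: K' = 03 1b 00 00 00.
K' ⊕ ipad = 35 2d 36 36 36; K' ⊕ opad = 5f 47 5c 5c 5c.
Inner hash: sum = 53+45+54+54+54+83+223 = 566 → 02 36.
Outer hash (recomputed tag): sum = 95+71+92+92+92+2+54 = 498 → 01 f2.
Recomputed tag = 01f2; claimed = 5ff2 → mismatch.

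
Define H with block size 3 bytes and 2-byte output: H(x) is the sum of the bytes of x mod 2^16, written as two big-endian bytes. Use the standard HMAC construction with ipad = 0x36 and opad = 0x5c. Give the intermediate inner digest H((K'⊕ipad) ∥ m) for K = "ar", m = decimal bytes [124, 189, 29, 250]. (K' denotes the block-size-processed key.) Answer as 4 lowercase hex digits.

Key "ar" = 61 72 is 2 bytes ≤ B = 3; zero-pad to 3 bytes: K' = 61 72 00.
K' ⊕ ipad = 57 44 36.
Inner input = 57 44 36 ∥ 7c bd 1d fa.
Inner hash: sum = 87+68+54+124+189+29+250 = 801 → 03 21.

0321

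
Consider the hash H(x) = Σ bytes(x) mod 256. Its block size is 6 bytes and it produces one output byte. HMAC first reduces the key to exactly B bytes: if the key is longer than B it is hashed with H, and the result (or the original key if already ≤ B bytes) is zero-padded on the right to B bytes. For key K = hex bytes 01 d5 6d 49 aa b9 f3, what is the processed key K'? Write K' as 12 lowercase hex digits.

e20000000000

|K| = 7 > B = 6, so first hash the key.
H(K): sum = 1+213+109+73+170+185+243 = 994; mod 256 = 226 → e2.
Zero-pad H(K) = e2 to 6 bytes: K' = e2 00 00 00 00 00.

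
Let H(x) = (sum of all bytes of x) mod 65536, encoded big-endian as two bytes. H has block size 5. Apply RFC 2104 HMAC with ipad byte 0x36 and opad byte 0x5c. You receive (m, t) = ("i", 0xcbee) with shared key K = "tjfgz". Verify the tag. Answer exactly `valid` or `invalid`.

Key "tjfgz" = 74 6a 66 67 7a is exactly B = 5 bytes: K' = 74 6a 66 67 7a.
K' ⊕ ipad = 42 5c 50 51 4c; K' ⊕ opad = 28 36 3a 3b 26.
Inner hash: sum = 66+92+80+81+76+105 = 500 → 01 f4.
Outer hash (recomputed tag): sum = 40+54+58+59+38+1+244 = 494 → 01 ee.
Recomputed tag = 01ee; claimed = cbee → mismatch.

invalid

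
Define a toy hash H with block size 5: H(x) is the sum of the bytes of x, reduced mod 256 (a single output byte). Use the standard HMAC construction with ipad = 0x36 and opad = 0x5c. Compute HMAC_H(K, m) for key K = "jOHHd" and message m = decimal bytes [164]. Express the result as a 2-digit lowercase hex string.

Key "jOHHd" = 6a 4f 48 48 64 is exactly B = 5 bytes: K' = 6a 4f 48 48 64.
K' ⊕ ipad = 5c 79 7e 7e 52.  K' ⊕ opad = 36 13 14 14 38.
Inner input = (K'⊕ipad) ∥ m = 5c 79 7e 7e 52 ∥ a4.
Inner hash: sum = 92+121+126+126+82+164 = 711; mod 256 = 199 → c7.
Outer input = (K'⊕opad) ∥ inner = 36 13 14 14 38 ∥ c7.
Outer hash (tag): sum = 54+19+20+20+56+199 = 368; mod 256 = 112 → 70.

70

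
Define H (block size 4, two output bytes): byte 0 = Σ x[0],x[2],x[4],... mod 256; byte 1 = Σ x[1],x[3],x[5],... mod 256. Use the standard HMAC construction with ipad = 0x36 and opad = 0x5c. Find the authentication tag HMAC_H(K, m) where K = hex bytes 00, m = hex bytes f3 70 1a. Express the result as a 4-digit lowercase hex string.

3194

Key hex bytes 00 is 1 byte ≤ B = 4; zero-pad to 4 bytes: K' = 00 00 00 00.
K' ⊕ ipad = 36 36 36 36.  K' ⊕ opad = 5c 5c 5c 5c.
Inner input = (K'⊕ipad) ∥ m = 36 36 36 36 ∥ f3 70 1a.
Inner hash: even-index sum = 377 mod 256 = 121; odd-index sum = 220 mod 256 = 220 → 79 dc.
Outer input = (K'⊕opad) ∥ inner = 5c 5c 5c 5c ∥ 79 dc.
Outer hash (tag): even-index sum = 305 mod 256 = 49; odd-index sum = 404 mod 256 = 148 → 31 94.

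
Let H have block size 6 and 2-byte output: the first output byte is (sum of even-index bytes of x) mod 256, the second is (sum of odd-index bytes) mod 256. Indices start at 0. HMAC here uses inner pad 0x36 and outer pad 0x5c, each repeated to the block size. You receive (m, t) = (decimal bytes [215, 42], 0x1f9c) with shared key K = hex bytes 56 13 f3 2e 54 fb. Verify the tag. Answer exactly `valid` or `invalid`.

Key hex bytes 56 13 f3 2e 54 fb is exactly B = 6 bytes: K' = 56 13 f3 2e 54 fb.
K' ⊕ ipad = 60 25 c5 18 62 cd; K' ⊕ opad = 0a 4f af 72 08 a7.
Inner hash: even-index sum = 606 mod 256 = 94; odd-index sum = 308 mod 256 = 52 → 5e 34.
Outer hash (recomputed tag): even-index sum = 287 mod 256 = 31; odd-index sum = 412 mod 256 = 156 → 1f 9c.
Recomputed tag = 1f9c; claimed = 1f9c → match.

valid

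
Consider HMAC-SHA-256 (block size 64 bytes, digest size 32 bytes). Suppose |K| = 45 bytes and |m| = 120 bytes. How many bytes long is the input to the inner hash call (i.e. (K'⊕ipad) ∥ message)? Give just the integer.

Key is 45 ≤ 64 bytes, zero-padded: |K'| = 64.
Inner input = (K'⊕ipad) ∥ m → 64 + 120 = 184 bytes.

184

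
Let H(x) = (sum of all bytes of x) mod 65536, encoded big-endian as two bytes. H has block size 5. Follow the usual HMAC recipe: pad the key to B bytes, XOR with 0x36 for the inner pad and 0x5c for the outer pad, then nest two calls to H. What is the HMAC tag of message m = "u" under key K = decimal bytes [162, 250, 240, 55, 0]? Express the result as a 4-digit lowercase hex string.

Key decimal bytes [162, 250, 240, 55, 0] = a2 fa f0 37 00 is exactly B = 5 bytes: K' = a2 fa f0 37 00.
K' ⊕ ipad = 94 cc c6 01 36.  K' ⊕ opad = fe a6 ac 6b 5c.
Inner input = (K'⊕ipad) ∥ m = 94 cc c6 01 36 ∥ 75.
Inner hash: sum = 148+204+198+1+54+117 = 722 → 02 d2.
Outer input = (K'⊕opad) ∥ inner = fe a6 ac 6b 5c ∥ 02 d2.
Outer hash (tag): sum = 254+166+172+107+92+2+210 = 1003 → 03 eb.

03eb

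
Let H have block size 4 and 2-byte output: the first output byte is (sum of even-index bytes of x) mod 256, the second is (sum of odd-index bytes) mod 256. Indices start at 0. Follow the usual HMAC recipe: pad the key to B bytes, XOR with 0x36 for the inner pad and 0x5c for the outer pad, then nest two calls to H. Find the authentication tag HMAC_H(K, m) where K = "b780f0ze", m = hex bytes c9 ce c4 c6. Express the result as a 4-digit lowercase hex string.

9190

Key "b780f0ze" = 62 37 38 30 66 30 7a 65 is 8 bytes > B = 4, so hash it first: H(key) = 7a fc, then zero-pad to 4 bytes: K' = 7a fc 00 00.
K' ⊕ ipad = 4c ca 36 36.  K' ⊕ opad = 26 a0 5c 5c.
Inner input = (K'⊕ipad) ∥ m = 4c ca 36 36 ∥ c9 ce c4 c6.
Inner hash: even-index sum = 527 mod 256 = 15; odd-index sum = 660 mod 256 = 148 → 0f 94.
Outer input = (K'⊕opad) ∥ inner = 26 a0 5c 5c ∥ 0f 94.
Outer hash (tag): even-index sum = 145 mod 256 = 145; odd-index sum = 400 mod 256 = 144 → 91 90.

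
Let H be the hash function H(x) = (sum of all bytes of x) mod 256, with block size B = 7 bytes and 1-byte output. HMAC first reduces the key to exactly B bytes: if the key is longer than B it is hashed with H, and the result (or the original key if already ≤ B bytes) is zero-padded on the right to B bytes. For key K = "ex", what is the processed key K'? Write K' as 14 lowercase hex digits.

Key "ex" = 65 78 is 2 bytes ≤ B = 7; zero-pad to 7 bytes: K' = 65 78 00 00 00 00 00.

65780000000000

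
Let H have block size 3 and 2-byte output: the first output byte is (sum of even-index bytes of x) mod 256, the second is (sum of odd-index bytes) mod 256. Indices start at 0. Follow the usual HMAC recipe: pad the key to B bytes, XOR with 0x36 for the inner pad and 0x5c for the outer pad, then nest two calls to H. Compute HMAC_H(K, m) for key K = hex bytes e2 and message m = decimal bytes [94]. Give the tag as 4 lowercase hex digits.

Key hex bytes e2 is 1 byte ≤ B = 3; zero-pad to 3 bytes: K' = e2 00 00.
K' ⊕ ipad = d4 36 36.  K' ⊕ opad = be 5c 5c.
Inner input = (K'⊕ipad) ∥ m = d4 36 36 ∥ 5e.
Inner hash: even-index sum = 266 mod 256 = 10; odd-index sum = 148 mod 256 = 148 → 0a 94.
Outer input = (K'⊕opad) ∥ inner = be 5c 5c ∥ 0a 94.
Outer hash (tag): even-index sum = 430 mod 256 = 174; odd-index sum = 102 mod 256 = 102 → ae 66.

ae66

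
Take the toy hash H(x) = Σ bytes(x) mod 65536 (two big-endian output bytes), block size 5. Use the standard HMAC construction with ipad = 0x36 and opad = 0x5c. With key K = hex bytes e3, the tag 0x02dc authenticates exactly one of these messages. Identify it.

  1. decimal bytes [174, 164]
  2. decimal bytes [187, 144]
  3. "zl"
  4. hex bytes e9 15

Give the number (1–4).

Key hex bytes e3 is 1 byte ≤ B = 5; zero-pad to 5 bytes: K' = e3 00 00 00 00.
K' ⊕ ipad = d5 36 36 36 36; K' ⊕ opad = bf 5c 5c 5c 5c.
m1: inner = H(d5 36 36 36 36 ae a4) = 02 ff; tag = H(bf 5c 5c 5c 5c 02 ff) = 0330
m2: inner = H(d5 36 36 36 36 bb 90) = 02 f8; tag = H(bf 5c 5c 5c 5c 02 f8) = 0329
m3: inner = H(d5 36 36 36 36 7a 6c) = 02 93; tag = H(bf 5c 5c 5c 5c 02 93) = 02c4
m4: inner = H(d5 36 36 36 36 e9 15) = 02 ab; tag = H(bf 5c 5c 5c 5c 02 ab) = 02dc ← matches

4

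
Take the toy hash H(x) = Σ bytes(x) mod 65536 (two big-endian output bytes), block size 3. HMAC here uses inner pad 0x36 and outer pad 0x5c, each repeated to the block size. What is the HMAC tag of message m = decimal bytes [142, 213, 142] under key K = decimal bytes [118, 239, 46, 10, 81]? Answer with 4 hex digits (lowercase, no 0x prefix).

Key decimal bytes [118, 239, 46, 10, 81] = 76 ef 2e 0a 51 is 5 bytes > B = 3, so hash it first: H(key) = 01 ee, then zero-pad to 3 bytes: K' = 01 ee 00.
K' ⊕ ipad = 37 d8 36.  K' ⊕ opad = 5d b2 5c.
Inner input = (K'⊕ipad) ∥ m = 37 d8 36 ∥ 8e d5 8e.
Inner hash: sum = 55+216+54+142+213+142 = 822 → 03 36.
Outer input = (K'⊕opad) ∥ inner = 5d b2 5c ∥ 03 36.
Outer hash (tag): sum = 93+178+92+3+54 = 420 → 01 a4.

01a4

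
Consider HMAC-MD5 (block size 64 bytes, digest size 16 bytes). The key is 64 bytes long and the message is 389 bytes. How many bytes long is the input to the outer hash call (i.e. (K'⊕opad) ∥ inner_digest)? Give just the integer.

80

Key is 64 ≤ 64 bytes, zero-padded: |K'| = 64.
Outer input = (K'⊕opad) ∥ H(inner) → 64 + 16 = 80 bytes.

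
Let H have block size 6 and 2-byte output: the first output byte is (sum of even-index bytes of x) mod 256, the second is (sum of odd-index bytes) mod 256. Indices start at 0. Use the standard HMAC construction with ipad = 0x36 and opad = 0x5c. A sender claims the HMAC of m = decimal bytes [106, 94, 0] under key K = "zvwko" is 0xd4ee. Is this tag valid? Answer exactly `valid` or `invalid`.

Key "zvwko" = 7a 76 77 6b 6f is 5 bytes ≤ B = 6; zero-pad to 6 bytes: K' = 7a 76 77 6b 6f 00.
K' ⊕ ipad = 4c 40 41 5d 59 36; K' ⊕ opad = 26 2a 2b 37 33 5c.
Inner hash: even-index sum = 336 mod 256 = 80; odd-index sum = 305 mod 256 = 49 → 50 31.
Outer hash (recomputed tag): even-index sum = 212 mod 256 = 212; odd-index sum = 238 mod 256 = 238 → d4 ee.
Recomputed tag = d4ee; claimed = d4ee → match.

valid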